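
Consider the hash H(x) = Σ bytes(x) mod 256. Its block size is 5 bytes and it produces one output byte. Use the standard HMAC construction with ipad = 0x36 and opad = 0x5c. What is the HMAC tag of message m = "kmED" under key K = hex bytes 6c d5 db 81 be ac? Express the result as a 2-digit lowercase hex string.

Key hex bytes 6c d5 db 81 be ac is 6 bytes > B = 5, so hash it first: H(key) = 07, then zero-pad to 5 bytes: K' = 07 00 00 00 00.
K' ⊕ ipad = 31 36 36 36 36.  K' ⊕ opad = 5b 5c 5c 5c 5c.
Inner input = (K'⊕ipad) ∥ m = 31 36 36 36 36 ∥ 6b 6d 45 44.
Inner hash: sum = 49+54+54+54+54+107+109+69+68 = 618; mod 256 = 106 → 6a.
Outer input = (K'⊕opad) ∥ inner = 5b 5c 5c 5c 5c ∥ 6a.
Outer hash (tag): sum = 91+92+92+92+92+106 = 565; mod 256 = 53 → 35.

35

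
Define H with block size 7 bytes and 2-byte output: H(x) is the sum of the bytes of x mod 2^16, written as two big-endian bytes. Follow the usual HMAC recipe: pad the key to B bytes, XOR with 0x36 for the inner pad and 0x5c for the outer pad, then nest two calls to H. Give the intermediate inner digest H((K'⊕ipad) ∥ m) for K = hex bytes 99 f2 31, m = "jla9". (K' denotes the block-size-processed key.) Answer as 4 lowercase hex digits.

03c2

Key hex bytes 99 f2 31 is 3 bytes ≤ B = 7; zero-pad to 7 bytes: K' = 99 f2 31 00 00 00 00.
K' ⊕ ipad = af c4 07 36 36 36 36.
Inner input = af c4 07 36 36 36 36 ∥ 6a 6c 61 39.
Inner hash: sum = 175+196+7+54+54+54+54+106+108+97+57 = 962 → 03 c2.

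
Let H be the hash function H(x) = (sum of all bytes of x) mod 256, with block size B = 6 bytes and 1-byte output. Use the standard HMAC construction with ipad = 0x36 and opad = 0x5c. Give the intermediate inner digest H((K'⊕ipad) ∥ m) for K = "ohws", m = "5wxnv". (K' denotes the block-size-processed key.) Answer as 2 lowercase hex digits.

Key "ohws" = 6f 68 77 73 is 4 bytes ≤ B = 6; zero-pad to 6 bytes: K' = 6f 68 77 73 00 00.
K' ⊕ ipad = 59 5e 41 45 36 36.
Inner input = 59 5e 41 45 36 36 ∥ 35 77 78 6e 76.
Inner hash: sum = 89+94+65+69+54+54+53+119+120+110+118 = 945; mod 256 = 177 → b1.

b1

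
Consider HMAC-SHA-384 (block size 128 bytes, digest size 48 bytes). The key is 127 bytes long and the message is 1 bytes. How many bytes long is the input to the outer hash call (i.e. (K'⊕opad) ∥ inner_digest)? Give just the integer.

176

Key is 127 ≤ 128 bytes, zero-padded: |K'| = 128.
Outer input = (K'⊕opad) ∥ H(inner) → 128 + 48 = 176 bytes.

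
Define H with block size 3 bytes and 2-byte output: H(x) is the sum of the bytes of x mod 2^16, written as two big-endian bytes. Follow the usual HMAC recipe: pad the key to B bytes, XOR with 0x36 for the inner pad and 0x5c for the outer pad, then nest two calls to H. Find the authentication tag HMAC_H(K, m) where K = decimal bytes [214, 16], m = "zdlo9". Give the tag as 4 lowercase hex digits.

Key decimal bytes [214, 16] = d6 10 is 2 bytes ≤ B = 3; zero-pad to 3 bytes: K' = d6 10 00.
K' ⊕ ipad = e0 26 36.  K' ⊕ opad = 8a 4c 5c.
Inner input = (K'⊕ipad) ∥ m = e0 26 36 ∥ 7a 64 6c 6f 39.
Inner hash: sum = 224+38+54+122+100+108+111+57 = 814 → 03 2e.
Outer input = (K'⊕opad) ∥ inner = 8a 4c 5c ∥ 03 2e.
Outer hash (tag): sum = 138+76+92+3+46 = 355 → 01 63.

0163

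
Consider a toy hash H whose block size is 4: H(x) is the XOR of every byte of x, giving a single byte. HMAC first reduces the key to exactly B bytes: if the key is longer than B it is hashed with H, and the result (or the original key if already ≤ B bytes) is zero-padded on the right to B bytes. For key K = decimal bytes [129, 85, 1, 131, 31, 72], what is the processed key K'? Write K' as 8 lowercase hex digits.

01000000

|K| = 6 > B = 4, so first hash the key.
H(K): XOR 81⊕55⊕01⊕83⊕1f⊕48 = 01.
Zero-pad H(K) = 01 to 4 bytes: K' = 01 00 00 00.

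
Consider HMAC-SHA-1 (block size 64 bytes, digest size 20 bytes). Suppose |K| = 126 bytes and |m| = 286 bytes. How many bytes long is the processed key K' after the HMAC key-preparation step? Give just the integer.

64

Key is 126 > 64 bytes, so it is hashed to 20 bytes then zero-padded to 64: |K'| = 64.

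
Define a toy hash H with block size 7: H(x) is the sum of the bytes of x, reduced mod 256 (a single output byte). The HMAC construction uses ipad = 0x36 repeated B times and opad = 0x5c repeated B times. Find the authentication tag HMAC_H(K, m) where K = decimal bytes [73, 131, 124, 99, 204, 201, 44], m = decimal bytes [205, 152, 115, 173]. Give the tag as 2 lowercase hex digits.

53

Key decimal bytes [73, 131, 124, 99, 204, 201, 44] = 49 83 7c 63 cc c9 2c is exactly B = 7 bytes: K' = 49 83 7c 63 cc c9 2c.
K' ⊕ ipad = 7f b5 4a 55 fa ff 1a.  K' ⊕ opad = 15 df 20 3f 90 95 70.
Inner input = (K'⊕ipad) ∥ m = 7f b5 4a 55 fa ff 1a ∥ cd 98 73 ad.
Inner hash: sum = 127+181+74+85+250+255+26+205+152+115+173 = 1643; mod 256 = 107 → 6b.
Outer input = (K'⊕opad) ∥ inner = 15 df 20 3f 90 95 70 ∥ 6b.
Outer hash (tag): sum = 21+223+32+63+144+149+112+107 = 851; mod 256 = 83 → 53.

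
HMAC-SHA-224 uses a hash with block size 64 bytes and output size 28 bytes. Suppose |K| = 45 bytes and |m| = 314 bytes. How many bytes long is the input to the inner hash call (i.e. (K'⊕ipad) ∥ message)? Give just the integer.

378

Key is 45 ≤ 64 bytes, zero-padded: |K'| = 64.
Inner input = (K'⊕ipad) ∥ m → 64 + 314 = 378 bytes.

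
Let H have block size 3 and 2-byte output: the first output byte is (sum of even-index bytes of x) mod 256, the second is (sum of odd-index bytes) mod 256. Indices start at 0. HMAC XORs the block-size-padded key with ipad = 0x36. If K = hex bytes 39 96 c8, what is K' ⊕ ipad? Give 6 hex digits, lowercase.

0fa0fe

Key hex bytes 39 96 c8 is exactly B = 3 bytes: K' = 39 96 c8.
XOR each byte with 0x36: 39⊕36=0f, 96⊕36=a0, c8⊕36=fe.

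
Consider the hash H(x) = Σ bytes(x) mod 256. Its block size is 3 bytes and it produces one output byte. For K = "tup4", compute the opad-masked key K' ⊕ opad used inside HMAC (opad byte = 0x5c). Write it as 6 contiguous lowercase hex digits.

Key "tup4" = 74 75 70 34 is 4 bytes > B = 3, so hash it first: H(key) = 8d, then zero-pad to 3 bytes: K' = 8d 00 00.
XOR each byte with 0x5c: 8d⊕5c=d1, 00⊕5c=5c, 00⊕5c=5c.

d15c5c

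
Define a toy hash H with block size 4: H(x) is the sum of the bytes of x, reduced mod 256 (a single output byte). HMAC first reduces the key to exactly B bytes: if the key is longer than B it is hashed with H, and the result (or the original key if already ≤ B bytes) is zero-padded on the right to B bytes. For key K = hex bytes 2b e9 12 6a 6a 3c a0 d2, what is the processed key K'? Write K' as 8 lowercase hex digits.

|K| = 8 > B = 4, so first hash the key.
H(K): sum = 43+233+18+106+106+60+160+210 = 936; mod 256 = 168 → a8.
Zero-pad H(K) = a8 to 4 bytes: K' = a8 00 00 00.

a8000000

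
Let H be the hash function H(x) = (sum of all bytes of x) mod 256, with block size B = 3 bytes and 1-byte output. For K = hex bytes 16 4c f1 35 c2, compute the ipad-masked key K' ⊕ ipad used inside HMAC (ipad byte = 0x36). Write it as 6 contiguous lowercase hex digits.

7c3636

Key hex bytes 16 4c f1 35 c2 is 5 bytes > B = 3, so hash it first: H(key) = 4a, then zero-pad to 3 bytes: K' = 4a 00 00.
XOR each byte with 0x36: 4a⊕36=7c, 00⊕36=36, 00⊕36=36.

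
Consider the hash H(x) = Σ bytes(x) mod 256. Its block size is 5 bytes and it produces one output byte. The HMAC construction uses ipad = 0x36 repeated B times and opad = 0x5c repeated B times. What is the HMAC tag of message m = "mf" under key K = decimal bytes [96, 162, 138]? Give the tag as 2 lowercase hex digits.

ad

Key decimal bytes [96, 162, 138] = 60 a2 8a is 3 bytes ≤ B = 5; zero-pad to 5 bytes: K' = 60 a2 8a 00 00.
K' ⊕ ipad = 56 94 bc 36 36.  K' ⊕ opad = 3c fe d6 5c 5c.
Inner input = (K'⊕ipad) ∥ m = 56 94 bc 36 36 ∥ 6d 66.
Inner hash: sum = 86+148+188+54+54+109+102 = 741; mod 256 = 229 → e5.
Outer input = (K'⊕opad) ∥ inner = 3c fe d6 5c 5c ∥ e5.
Outer hash (tag): sum = 60+254+214+92+92+229 = 941; mod 256 = 173 → ad.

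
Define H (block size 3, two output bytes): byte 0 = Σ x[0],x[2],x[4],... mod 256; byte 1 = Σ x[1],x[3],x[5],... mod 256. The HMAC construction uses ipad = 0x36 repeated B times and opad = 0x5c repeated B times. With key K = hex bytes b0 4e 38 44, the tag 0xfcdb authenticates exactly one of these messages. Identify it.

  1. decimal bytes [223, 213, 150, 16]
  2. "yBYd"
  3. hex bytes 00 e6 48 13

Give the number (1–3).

3

Key hex bytes b0 4e 38 44 is 4 bytes > B = 3, so hash it first: H(key) = e8 92, then zero-pad to 3 bytes: K' = e8 92 00.
K' ⊕ ipad = de a4 36; K' ⊕ opad = b4 ce 5c.
m1: inner = H(de a4 36 df d5 96 10) = f9 19; tag = H(b4 ce 5c f9 19) = 29c7
m2: inner = H(de a4 36 79 42 59 64) = ba 76; tag = H(b4 ce 5c ba 76) = 8688
m3: inner = H(de a4 36 00 e6 48 13) = 0d ec; tag = H(b4 ce 5c 0d ec) = fcdb ← matches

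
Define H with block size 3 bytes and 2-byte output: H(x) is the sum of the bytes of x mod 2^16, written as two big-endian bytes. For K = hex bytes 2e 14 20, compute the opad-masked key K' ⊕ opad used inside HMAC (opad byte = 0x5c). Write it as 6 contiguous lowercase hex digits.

Key hex bytes 2e 14 20 is exactly B = 3 bytes: K' = 2e 14 20.
XOR each byte with 0x5c: 2e⊕5c=72, 14⊕5c=48, 20⊕5c=7c.

72487c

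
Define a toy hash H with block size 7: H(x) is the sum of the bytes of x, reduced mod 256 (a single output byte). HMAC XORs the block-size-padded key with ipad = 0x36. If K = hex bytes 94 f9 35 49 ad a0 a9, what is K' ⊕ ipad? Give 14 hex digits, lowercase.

Key hex bytes 94 f9 35 49 ad a0 a9 is exactly B = 7 bytes: K' = 94 f9 35 49 ad a0 a9.
XOR each byte with 0x36: 94⊕36=a2, f9⊕36=cf, 35⊕36=03, 49⊕36=7f, ad⊕36=9b, a0⊕36=96, a9⊕36=9f.

a2cf037f9b969f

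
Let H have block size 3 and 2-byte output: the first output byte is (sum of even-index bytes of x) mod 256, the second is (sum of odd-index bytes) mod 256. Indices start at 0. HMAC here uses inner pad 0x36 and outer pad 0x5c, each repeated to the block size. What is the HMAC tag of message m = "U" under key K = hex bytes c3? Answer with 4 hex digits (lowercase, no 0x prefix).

Key hex bytes c3 is 1 byte ≤ B = 3; zero-pad to 3 bytes: K' = c3 00 00.
K' ⊕ ipad = f5 36 36.  K' ⊕ opad = 9f 5c 5c.
Inner input = (K'⊕ipad) ∥ m = f5 36 36 ∥ 55.
Inner hash: even-index sum = 299 mod 256 = 43; odd-index sum = 139 mod 256 = 139 → 2b 8b.
Outer input = (K'⊕opad) ∥ inner = 9f 5c 5c ∥ 2b 8b.
Outer hash (tag): even-index sum = 390 mod 256 = 134; odd-index sum = 135 mod 256 = 135 → 86 87.

8687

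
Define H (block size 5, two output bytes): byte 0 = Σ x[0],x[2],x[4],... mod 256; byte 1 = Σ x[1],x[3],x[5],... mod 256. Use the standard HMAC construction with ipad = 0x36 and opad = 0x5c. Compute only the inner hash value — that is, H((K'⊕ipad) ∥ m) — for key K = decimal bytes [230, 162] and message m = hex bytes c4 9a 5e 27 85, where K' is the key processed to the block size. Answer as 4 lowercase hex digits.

Key decimal bytes [230, 162] = e6 a2 is 2 bytes ≤ B = 5; zero-pad to 5 bytes: K' = e6 a2 00 00 00.
K' ⊕ ipad = d0 94 36 36 36.
Inner input = d0 94 36 36 36 ∥ c4 9a 5e 27 85.
Inner hash: even-index sum = 509 mod 256 = 253; odd-index sum = 625 mod 256 = 113 → fd 71.

fd71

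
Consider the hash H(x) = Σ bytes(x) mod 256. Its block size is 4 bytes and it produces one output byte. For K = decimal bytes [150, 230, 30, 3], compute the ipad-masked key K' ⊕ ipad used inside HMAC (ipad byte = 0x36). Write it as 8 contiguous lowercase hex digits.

a0d02835

Key decimal bytes [150, 230, 30, 3] = 96 e6 1e 03 is exactly B = 4 bytes: K' = 96 e6 1e 03.
XOR each byte with 0x36: 96⊕36=a0, e6⊕36=d0, 1e⊕36=28, 03⊕36=35.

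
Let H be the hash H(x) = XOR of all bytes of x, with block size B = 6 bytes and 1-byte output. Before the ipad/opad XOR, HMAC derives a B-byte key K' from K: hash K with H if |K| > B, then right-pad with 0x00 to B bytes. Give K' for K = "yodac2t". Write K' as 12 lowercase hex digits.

|K| = 7 > B = 6, so first hash the key.
H(K): XOR 79⊕6f⊕64⊕61⊕63⊕32⊕74 = 36.
Zero-pad H(K) = 36 to 6 bytes: K' = 36 00 00 00 00 00.

360000000000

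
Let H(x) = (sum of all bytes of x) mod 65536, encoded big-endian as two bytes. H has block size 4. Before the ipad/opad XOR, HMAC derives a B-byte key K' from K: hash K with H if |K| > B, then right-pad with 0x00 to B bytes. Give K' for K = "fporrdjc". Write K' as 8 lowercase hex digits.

035a0000

|K| = 8 > B = 4, so first hash the key.
H(K): sum = 102+112+111+114+114+100+106+99 = 858 → 03 5a.
Zero-pad H(K) = 03 5a to 4 bytes: K' = 03 5a 00 00.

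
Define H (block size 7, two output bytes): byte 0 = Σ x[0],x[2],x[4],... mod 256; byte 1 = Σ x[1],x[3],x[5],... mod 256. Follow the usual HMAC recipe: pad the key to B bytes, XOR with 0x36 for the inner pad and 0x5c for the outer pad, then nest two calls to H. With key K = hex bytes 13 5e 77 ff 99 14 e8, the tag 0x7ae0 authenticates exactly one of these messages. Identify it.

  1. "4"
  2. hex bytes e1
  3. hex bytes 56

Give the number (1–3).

Key hex bytes 13 5e 77 ff 99 14 e8 is exactly B = 7 bytes: K' = 13 5e 77 ff 99 14 e8.
K' ⊕ ipad = 25 68 41 c9 af 22 de; K' ⊕ opad = 4f 02 2b a3 c5 48 b4.
m1: inner = H(25 68 41 c9 af 22 de 34) = f3 87; tag = H(4f 02 2b a3 c5 48 b4 f3 87) = 7ae0 ← matches
m2: inner = H(25 68 41 c9 af 22 de e1) = f3 34; tag = H(4f 02 2b a3 c5 48 b4 f3 34) = 27e0
m3: inner = H(25 68 41 c9 af 22 de 56) = f3 a9; tag = H(4f 02 2b a3 c5 48 b4 f3 a9) = 9ce0

1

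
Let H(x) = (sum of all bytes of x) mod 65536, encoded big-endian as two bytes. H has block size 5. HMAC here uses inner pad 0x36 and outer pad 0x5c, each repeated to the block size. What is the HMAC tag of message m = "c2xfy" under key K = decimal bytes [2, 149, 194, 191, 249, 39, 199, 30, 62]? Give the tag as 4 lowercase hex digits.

01a3

Key decimal bytes [2, 149, 194, 191, 249, 39, 199, 30, 62] = 02 95 c2 bf f9 27 c7 1e 3e is 9 bytes > B = 5, so hash it first: H(key) = 04 5b, then zero-pad to 5 bytes: K' = 04 5b 00 00 00.
K' ⊕ ipad = 32 6d 36 36 36.  K' ⊕ opad = 58 07 5c 5c 5c.
Inner input = (K'⊕ipad) ∥ m = 32 6d 36 36 36 ∥ 63 32 78 66 79.
Inner hash: sum = 50+109+54+54+54+99+50+120+102+121 = 813 → 03 2d.
Outer input = (K'⊕opad) ∥ inner = 58 07 5c 5c 5c ∥ 03 2d.
Outer hash (tag): sum = 88+7+92+92+92+3+45 = 419 → 01 a3.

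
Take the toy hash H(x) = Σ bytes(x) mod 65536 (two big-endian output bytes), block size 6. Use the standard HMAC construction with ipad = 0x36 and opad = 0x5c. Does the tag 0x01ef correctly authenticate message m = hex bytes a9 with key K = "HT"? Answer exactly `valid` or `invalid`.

valid

Key "HT" = 48 54 is 2 bytes ≤ B = 6; zero-pad to 6 bytes: K' = 48 54 00 00 00 00.
K' ⊕ ipad = 7e 62 36 36 36 36; K' ⊕ opad = 14 08 5c 5c 5c 5c.
Inner hash: sum = 126+98+54+54+54+54+169 = 609 → 02 61.
Outer hash (recomputed tag): sum = 20+8+92+92+92+92+2+97 = 495 → 01 ef.
Recomputed tag = 01ef; claimed = 01ef → match.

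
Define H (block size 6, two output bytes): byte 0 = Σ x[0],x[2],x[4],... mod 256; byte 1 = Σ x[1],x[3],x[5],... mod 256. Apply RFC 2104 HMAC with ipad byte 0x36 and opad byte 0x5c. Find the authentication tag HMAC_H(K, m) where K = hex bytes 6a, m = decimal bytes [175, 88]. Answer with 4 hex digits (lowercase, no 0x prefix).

650e

Key hex bytes 6a is 1 byte ≤ B = 6; zero-pad to 6 bytes: K' = 6a 00 00 00 00 00.
K' ⊕ ipad = 5c 36 36 36 36 36.  K' ⊕ opad = 36 5c 5c 5c 5c 5c.
Inner input = (K'⊕ipad) ∥ m = 5c 36 36 36 36 36 ∥ af 58.
Inner hash: even-index sum = 375 mod 256 = 119; odd-index sum = 250 mod 256 = 250 → 77 fa.
Outer input = (K'⊕opad) ∥ inner = 36 5c 5c 5c 5c 5c ∥ 77 fa.
Outer hash (tag): even-index sum = 357 mod 256 = 101; odd-index sum = 526 mod 256 = 14 → 65 0e.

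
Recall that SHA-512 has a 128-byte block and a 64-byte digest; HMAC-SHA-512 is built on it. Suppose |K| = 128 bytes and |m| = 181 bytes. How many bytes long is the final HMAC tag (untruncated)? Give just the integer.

64

The tag is one SHA-512 digest: 64 bytes.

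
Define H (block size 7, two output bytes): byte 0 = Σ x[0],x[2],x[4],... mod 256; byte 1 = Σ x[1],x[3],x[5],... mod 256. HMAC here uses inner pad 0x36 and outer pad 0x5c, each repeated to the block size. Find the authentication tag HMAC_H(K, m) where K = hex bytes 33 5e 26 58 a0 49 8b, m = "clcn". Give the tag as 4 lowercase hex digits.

d75d

Key hex bytes 33 5e 26 58 a0 49 8b is exactly B = 7 bytes: K' = 33 5e 26 58 a0 49 8b.
K' ⊕ ipad = 05 68 10 6e 96 7f bd.  K' ⊕ opad = 6f 02 7a 04 fc 15 d7.
Inner input = (K'⊕ipad) ∥ m = 05 68 10 6e 96 7f bd ∥ 63 6c 63 6e.
Inner hash: even-index sum = 578 mod 256 = 66; odd-index sum = 539 mod 256 = 27 → 42 1b.
Outer input = (K'⊕opad) ∥ inner = 6f 02 7a 04 fc 15 d7 ∥ 42 1b.
Outer hash (tag): even-index sum = 727 mod 256 = 215; odd-index sum = 93 mod 256 = 93 → d7 5d.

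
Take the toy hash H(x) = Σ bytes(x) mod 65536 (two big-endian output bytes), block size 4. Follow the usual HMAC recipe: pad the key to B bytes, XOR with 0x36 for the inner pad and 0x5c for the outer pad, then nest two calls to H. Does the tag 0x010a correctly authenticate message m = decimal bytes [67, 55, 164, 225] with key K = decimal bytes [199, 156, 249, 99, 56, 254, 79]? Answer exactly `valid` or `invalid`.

invalid

Key decimal bytes [199, 156, 249, 99, 56, 254, 79] = c7 9c f9 63 38 fe 4f is 7 bytes > B = 4, so hash it first: H(key) = 04 44, then zero-pad to 4 bytes: K' = 04 44 00 00.
K' ⊕ ipad = 32 72 36 36; K' ⊕ opad = 58 18 5c 5c.
Inner hash: sum = 50+114+54+54+67+55+164+225 = 783 → 03 0f.
Outer hash (recomputed tag): sum = 88+24+92+92+3+15 = 314 → 01 3a.
Recomputed tag = 013a; claimed = 010a → mismatch.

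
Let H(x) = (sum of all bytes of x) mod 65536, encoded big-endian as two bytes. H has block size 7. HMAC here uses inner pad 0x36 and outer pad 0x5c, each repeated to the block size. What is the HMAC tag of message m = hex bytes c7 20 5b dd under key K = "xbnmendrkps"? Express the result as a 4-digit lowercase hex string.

Key "xbnmendrkps" = 78 62 6e 6d 65 6e 64 72 6b 70 73 is 11 bytes > B = 7, so hash it first: H(key) = 04 ac, then zero-pad to 7 bytes: K' = 04 ac 00 00 00 00 00.
K' ⊕ ipad = 32 9a 36 36 36 36 36.  K' ⊕ opad = 58 f0 5c 5c 5c 5c 5c.
Inner input = (K'⊕ipad) ∥ m = 32 9a 36 36 36 36 36 ∥ c7 20 5b dd.
Inner hash: sum = 50+154+54+54+54+54+54+199+32+91+221 = 1017 → 03 f9.
Outer input = (K'⊕opad) ∥ inner = 58 f0 5c 5c 5c 5c 5c ∥ 03 f9.
Outer hash (tag): sum = 88+240+92+92+92+92+92+3+249 = 1040 → 04 10.

0410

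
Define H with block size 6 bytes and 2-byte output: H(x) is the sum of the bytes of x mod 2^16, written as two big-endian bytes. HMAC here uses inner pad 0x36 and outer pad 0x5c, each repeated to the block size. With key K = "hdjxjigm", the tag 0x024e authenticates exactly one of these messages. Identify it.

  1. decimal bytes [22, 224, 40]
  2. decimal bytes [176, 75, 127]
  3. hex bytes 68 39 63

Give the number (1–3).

Key "hdjxjigm" = 68 64 6a 78 6a 69 67 6d is 8 bytes > B = 6, so hash it first: H(key) = 03 55, then zero-pad to 6 bytes: K' = 03 55 00 00 00 00.
K' ⊕ ipad = 35 63 36 36 36 36; K' ⊕ opad = 5f 09 5c 5c 5c 5c.
m1: inner = H(35 63 36 36 36 36 16 e0 28) = 02 8e; tag = H(5f 09 5c 5c 5c 5c 02 8e) = 0268
m2: inner = H(35 63 36 36 36 36 b0 4b 7f) = 02 ea; tag = H(5f 09 5c 5c 5c 5c 02 ea) = 02c4
m3: inner = H(35 63 36 36 36 36 68 39 63) = 02 74; tag = H(5f 09 5c 5c 5c 5c 02 74) = 024e ← matches

3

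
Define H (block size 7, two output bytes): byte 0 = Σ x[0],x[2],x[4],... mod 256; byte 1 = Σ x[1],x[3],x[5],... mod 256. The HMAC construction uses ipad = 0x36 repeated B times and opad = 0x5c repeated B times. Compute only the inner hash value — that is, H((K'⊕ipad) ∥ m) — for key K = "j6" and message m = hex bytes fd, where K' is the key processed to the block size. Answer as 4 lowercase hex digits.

Key "j6" = 6a 36 is 2 bytes ≤ B = 7; zero-pad to 7 bytes: K' = 6a 36 00 00 00 00 00.
K' ⊕ ipad = 5c 00 36 36 36 36 36.
Inner input = 5c 00 36 36 36 36 36 ∥ fd.
Inner hash: even-index sum = 254 mod 256 = 254; odd-index sum = 361 mod 256 = 105 → fe 69.

fe69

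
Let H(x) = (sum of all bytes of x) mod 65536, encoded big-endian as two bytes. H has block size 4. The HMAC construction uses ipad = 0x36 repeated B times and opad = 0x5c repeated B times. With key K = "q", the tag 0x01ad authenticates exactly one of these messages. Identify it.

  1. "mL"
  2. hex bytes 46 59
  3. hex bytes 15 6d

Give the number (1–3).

Key "q" = 71 is 1 byte ≤ B = 4; zero-pad to 4 bytes: K' = 71 00 00 00.
K' ⊕ ipad = 47 36 36 36; K' ⊕ opad = 2d 5c 5c 5c.
m1: inner = H(47 36 36 36 6d 4c) = 01 a2; tag = H(2d 5c 5c 5c 01 a2) = 01e4
m2: inner = H(47 36 36 36 46 59) = 01 88; tag = H(2d 5c 5c 5c 01 88) = 01ca
m3: inner = H(47 36 36 36 15 6d) = 01 6b; tag = H(2d 5c 5c 5c 01 6b) = 01ad ← matches

3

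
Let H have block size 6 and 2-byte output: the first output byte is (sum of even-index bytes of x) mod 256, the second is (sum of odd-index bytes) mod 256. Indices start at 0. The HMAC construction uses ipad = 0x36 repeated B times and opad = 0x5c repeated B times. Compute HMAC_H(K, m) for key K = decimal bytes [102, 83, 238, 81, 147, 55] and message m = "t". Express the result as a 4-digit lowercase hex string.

fc54

Key decimal bytes [102, 83, 238, 81, 147, 55] = 66 53 ee 51 93 37 is exactly B = 6 bytes: K' = 66 53 ee 51 93 37.
K' ⊕ ipad = 50 65 d8 67 a5 01.  K' ⊕ opad = 3a 0f b2 0d cf 6b.
Inner input = (K'⊕ipad) ∥ m = 50 65 d8 67 a5 01 ∥ 74.
Inner hash: even-index sum = 577 mod 256 = 65; odd-index sum = 205 mod 256 = 205 → 41 cd.
Outer input = (K'⊕opad) ∥ inner = 3a 0f b2 0d cf 6b ∥ 41 cd.
Outer hash (tag): even-index sum = 508 mod 256 = 252; odd-index sum = 340 mod 256 = 84 → fc 54.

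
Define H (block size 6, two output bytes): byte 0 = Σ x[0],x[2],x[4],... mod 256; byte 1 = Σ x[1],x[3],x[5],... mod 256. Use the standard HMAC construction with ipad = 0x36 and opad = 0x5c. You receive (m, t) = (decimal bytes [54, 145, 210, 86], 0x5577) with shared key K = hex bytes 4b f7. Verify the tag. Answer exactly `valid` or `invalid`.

Key hex bytes 4b f7 is 2 bytes ≤ B = 6; zero-pad to 6 bytes: K' = 4b f7 00 00 00 00.
K' ⊕ ipad = 7d c1 36 36 36 36; K' ⊕ opad = 17 ab 5c 5c 5c 5c.
Inner hash: even-index sum = 497 mod 256 = 241; odd-index sum = 532 mod 256 = 20 → f1 14.
Outer hash (recomputed tag): even-index sum = 448 mod 256 = 192; odd-index sum = 375 mod 256 = 119 → c0 77.
Recomputed tag = c077; claimed = 5577 → mismatch.

invalid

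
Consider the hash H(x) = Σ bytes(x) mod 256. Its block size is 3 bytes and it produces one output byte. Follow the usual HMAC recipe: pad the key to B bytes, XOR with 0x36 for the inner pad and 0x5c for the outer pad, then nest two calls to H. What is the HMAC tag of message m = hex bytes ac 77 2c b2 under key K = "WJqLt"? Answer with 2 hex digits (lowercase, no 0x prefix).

97

Key "WJqLt" = 57 4a 71 4c 74 is 5 bytes > B = 3, so hash it first: H(key) = d2, then zero-pad to 3 bytes: K' = d2 00 00.
K' ⊕ ipad = e4 36 36.  K' ⊕ opad = 8e 5c 5c.
Inner input = (K'⊕ipad) ∥ m = e4 36 36 ∥ ac 77 2c b2.
Inner hash: sum = 228+54+54+172+119+44+178 = 849; mod 256 = 81 → 51.
Outer input = (K'⊕opad) ∥ inner = 8e 5c 5c ∥ 51.
Outer hash (tag): sum = 142+92+92+81 = 407; mod 256 = 151 → 97.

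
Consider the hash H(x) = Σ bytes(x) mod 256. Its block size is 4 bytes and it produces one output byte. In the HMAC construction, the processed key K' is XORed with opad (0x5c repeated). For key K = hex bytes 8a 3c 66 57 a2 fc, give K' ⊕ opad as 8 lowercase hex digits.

Key hex bytes 8a 3c 66 57 a2 fc is 6 bytes > B = 4, so hash it first: H(key) = 21, then zero-pad to 4 bytes: K' = 21 00 00 00.
XOR each byte with 0x5c: 21⊕5c=7d, 00⊕5c=5c, 00⊕5c=5c, 00⊕5c=5c.

7d5c5c5c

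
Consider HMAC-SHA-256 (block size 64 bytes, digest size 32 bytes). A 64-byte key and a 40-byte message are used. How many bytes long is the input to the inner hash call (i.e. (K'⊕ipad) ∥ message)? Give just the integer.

104

Key is 64 ≤ 64 bytes, zero-padded: |K'| = 64.
Inner input = (K'⊕ipad) ∥ m → 64 + 40 = 104 bytes.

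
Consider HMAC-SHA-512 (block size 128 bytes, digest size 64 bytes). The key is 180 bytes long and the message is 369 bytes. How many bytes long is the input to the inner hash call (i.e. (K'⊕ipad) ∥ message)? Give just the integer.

497

Key is 180 > 128 bytes, so it is hashed to 64 bytes then zero-padded to 128: |K'| = 128.
Inner input = (K'⊕ipad) ∥ m → 128 + 369 = 497 bytes.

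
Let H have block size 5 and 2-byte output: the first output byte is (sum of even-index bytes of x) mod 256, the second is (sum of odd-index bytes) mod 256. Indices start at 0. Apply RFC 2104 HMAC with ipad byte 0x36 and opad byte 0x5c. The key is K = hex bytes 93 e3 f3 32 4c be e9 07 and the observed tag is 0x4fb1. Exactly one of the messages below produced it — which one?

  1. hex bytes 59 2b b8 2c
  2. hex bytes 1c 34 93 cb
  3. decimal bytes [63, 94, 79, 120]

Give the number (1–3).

3

Key hex bytes 93 e3 f3 32 4c be e9 07 is 8 bytes > B = 5, so hash it first: H(key) = bb da, then zero-pad to 5 bytes: K' = bb da 00 00 00.
K' ⊕ ipad = 8d ec 36 36 36; K' ⊕ opad = e7 86 5c 5c 5c.
m1: inner = H(8d ec 36 36 36 59 2b b8 2c) = 50 33; tag = H(e7 86 5c 5c 5c 50 33) = d232
m2: inner = H(8d ec 36 36 36 1c 34 93 cb) = f8 d1; tag = H(e7 86 5c 5c 5c f8 d1) = 70da
m3: inner = H(8d ec 36 36 36 3f 5e 4f 78) = cf b0; tag = H(e7 86 5c 5c 5c cf b0) = 4fb1 ← matches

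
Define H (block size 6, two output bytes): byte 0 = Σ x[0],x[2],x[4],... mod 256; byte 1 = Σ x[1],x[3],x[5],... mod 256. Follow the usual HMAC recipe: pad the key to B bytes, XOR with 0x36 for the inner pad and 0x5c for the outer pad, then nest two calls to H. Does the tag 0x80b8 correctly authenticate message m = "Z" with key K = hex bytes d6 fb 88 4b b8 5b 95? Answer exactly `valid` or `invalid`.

Key hex bytes d6 fb 88 4b b8 5b 95 is 7 bytes > B = 6, so hash it first: H(key) = ab a1, then zero-pad to 6 bytes: K' = ab a1 00 00 00 00.
K' ⊕ ipad = 9d 97 36 36 36 36; K' ⊕ opad = f7 fd 5c 5c 5c 5c.
Inner hash: even-index sum = 355 mod 256 = 99; odd-index sum = 259 mod 256 = 3 → 63 03.
Outer hash (recomputed tag): even-index sum = 530 mod 256 = 18; odd-index sum = 440 mod 256 = 184 → 12 b8.
Recomputed tag = 12b8; claimed = 80b8 → mismatch.

invalid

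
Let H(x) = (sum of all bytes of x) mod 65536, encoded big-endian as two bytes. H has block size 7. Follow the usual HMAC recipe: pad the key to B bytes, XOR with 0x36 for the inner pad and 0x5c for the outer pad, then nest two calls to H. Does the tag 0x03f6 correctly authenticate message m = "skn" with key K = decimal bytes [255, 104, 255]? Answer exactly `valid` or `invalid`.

Key decimal bytes [255, 104, 255] = ff 68 ff is 3 bytes ≤ B = 7; zero-pad to 7 bytes: K' = ff 68 ff 00 00 00 00.
K' ⊕ ipad = c9 5e c9 36 36 36 36; K' ⊕ opad = a3 34 a3 5c 5c 5c 5c.
Inner hash: sum = 201+94+201+54+54+54+54+115+107+110 = 1044 → 04 14.
Outer hash (recomputed tag): sum = 163+52+163+92+92+92+92+4+20 = 770 → 03 02.
Recomputed tag = 0302; claimed = 03f6 → mismatch.

invalid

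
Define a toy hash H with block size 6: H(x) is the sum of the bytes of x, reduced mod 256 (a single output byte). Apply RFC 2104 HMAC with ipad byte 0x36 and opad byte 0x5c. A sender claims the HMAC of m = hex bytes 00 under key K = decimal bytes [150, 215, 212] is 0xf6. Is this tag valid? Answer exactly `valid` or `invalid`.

Key decimal bytes [150, 215, 212] = 96 d7 d4 is 3 bytes ≤ B = 6; zero-pad to 6 bytes: K' = 96 d7 d4 00 00 00.
K' ⊕ ipad = a0 e1 e2 36 36 36; K' ⊕ opad = ca 8b 88 5c 5c 5c.
Inner hash: sum = 160+225+226+54+54+54+0 = 773; mod 256 = 5 → 05.
Outer hash (recomputed tag): sum = 202+139+136+92+92+92+5 = 758; mod 256 = 246 → f6.
Recomputed tag = f6; claimed = f6 → match.

valid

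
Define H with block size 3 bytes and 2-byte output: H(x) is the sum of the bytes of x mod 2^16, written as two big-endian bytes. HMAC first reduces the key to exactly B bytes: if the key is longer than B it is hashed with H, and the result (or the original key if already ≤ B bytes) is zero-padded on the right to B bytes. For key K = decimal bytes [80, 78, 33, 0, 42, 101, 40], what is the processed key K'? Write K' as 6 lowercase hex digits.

017600

|K| = 7 > B = 3, so first hash the key.
H(K): sum = 80+78+33+0+42+101+40 = 374 → 01 76.
Zero-pad H(K) = 01 76 to 3 bytes: K' = 01 76 00.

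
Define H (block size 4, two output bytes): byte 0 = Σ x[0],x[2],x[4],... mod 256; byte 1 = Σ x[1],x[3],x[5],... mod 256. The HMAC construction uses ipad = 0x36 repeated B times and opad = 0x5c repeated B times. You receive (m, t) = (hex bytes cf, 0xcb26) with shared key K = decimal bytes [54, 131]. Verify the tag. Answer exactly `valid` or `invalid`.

valid

Key decimal bytes [54, 131] = 36 83 is 2 bytes ≤ B = 4; zero-pad to 4 bytes: K' = 36 83 00 00.
K' ⊕ ipad = 00 b5 36 36; K' ⊕ opad = 6a df 5c 5c.
Inner hash: even-index sum = 261 mod 256 = 5; odd-index sum = 235 mod 256 = 235 → 05 eb.
Outer hash (recomputed tag): even-index sum = 203 mod 256 = 203; odd-index sum = 550 mod 256 = 38 → cb 26.
Recomputed tag = cb26; claimed = cb26 → match.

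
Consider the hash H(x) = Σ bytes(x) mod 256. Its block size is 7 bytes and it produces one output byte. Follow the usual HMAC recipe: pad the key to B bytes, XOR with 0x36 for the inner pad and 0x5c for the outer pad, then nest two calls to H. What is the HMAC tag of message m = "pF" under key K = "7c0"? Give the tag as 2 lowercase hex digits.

70

Key "7c0" = 37 63 30 is 3 bytes ≤ B = 7; zero-pad to 7 bytes: K' = 37 63 30 00 00 00 00.
K' ⊕ ipad = 01 55 06 36 36 36 36.  K' ⊕ opad = 6b 3f 6c 5c 5c 5c 5c.
Inner input = (K'⊕ipad) ∥ m = 01 55 06 36 36 36 36 ∥ 70 46.
Inner hash: sum = 1+85+6+54+54+54+54+112+70 = 490; mod 256 = 234 → ea.
Outer input = (K'⊕opad) ∥ inner = 6b 3f 6c 5c 5c 5c 5c ∥ ea.
Outer hash (tag): sum = 107+63+108+92+92+92+92+234 = 880; mod 256 = 112 → 70.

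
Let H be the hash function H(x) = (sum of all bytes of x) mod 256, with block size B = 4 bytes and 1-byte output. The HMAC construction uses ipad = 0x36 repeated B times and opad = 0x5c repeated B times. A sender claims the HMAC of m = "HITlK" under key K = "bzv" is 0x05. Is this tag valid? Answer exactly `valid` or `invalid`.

Key "bzv" = 62 7a 76 is 3 bytes ≤ B = 4; zero-pad to 4 bytes: K' = 62 7a 76 00.
K' ⊕ ipad = 54 4c 40 36; K' ⊕ opad = 3e 26 2a 5c.
Inner hash: sum = 84+76+64+54+72+73+84+108+75 = 690; mod 256 = 178 → b2.
Outer hash (recomputed tag): sum = 62+38+42+92+178 = 412; mod 256 = 156 → 9c.
Recomputed tag = 9c; claimed = 05 → mismatch.

invalid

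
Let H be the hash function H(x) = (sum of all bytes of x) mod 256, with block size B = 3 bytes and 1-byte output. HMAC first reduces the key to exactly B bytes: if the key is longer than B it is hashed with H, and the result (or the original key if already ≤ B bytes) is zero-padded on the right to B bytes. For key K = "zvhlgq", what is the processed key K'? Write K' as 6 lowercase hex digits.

9c0000

|K| = 6 > B = 3, so first hash the key.
H(K): sum = 122+118+104+108+103+113 = 668; mod 256 = 156 → 9c.
Zero-pad H(K) = 9c to 3 bytes: K' = 9c 00 00.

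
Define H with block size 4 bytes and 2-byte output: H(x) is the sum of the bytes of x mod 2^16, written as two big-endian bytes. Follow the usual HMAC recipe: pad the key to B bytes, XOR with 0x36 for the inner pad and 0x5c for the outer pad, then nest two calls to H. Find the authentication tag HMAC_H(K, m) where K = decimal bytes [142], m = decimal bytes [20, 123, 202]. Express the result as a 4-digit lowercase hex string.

Key decimal bytes [142] = 8e is 1 byte ≤ B = 4; zero-pad to 4 bytes: K' = 8e 00 00 00.
K' ⊕ ipad = b8 36 36 36.  K' ⊕ opad = d2 5c 5c 5c.
Inner input = (K'⊕ipad) ∥ m = b8 36 36 36 ∥ 14 7b ca.
Inner hash: sum = 184+54+54+54+20+123+202 = 691 → 02 b3.
Outer input = (K'⊕opad) ∥ inner = d2 5c 5c 5c ∥ 02 b3.
Outer hash (tag): sum = 210+92+92+92+2+179 = 667 → 02 9b.

029b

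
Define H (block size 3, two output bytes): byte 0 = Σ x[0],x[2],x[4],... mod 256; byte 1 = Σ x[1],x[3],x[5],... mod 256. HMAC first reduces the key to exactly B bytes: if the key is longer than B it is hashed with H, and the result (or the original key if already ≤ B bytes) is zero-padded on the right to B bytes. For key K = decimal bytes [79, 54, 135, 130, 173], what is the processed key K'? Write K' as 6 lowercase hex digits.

|K| = 5 > B = 3, so first hash the key.
H(K): even-index sum = 387 mod 256 = 131; odd-index sum = 184 mod 256 = 184 → 83 b8.
Zero-pad H(K) = 83 b8 to 3 bytes: K' = 83 b8 00.

83b800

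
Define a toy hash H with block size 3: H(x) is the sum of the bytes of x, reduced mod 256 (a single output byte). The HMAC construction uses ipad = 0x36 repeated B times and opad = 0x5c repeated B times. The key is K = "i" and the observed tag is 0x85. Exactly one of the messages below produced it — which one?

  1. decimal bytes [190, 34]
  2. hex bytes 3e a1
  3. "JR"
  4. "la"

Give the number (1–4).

4

Key "i" = 69 is 1 byte ≤ B = 3; zero-pad to 3 bytes: K' = 69 00 00.
K' ⊕ ipad = 5f 36 36; K' ⊕ opad = 35 5c 5c.
m1: inner = H(5f 36 36 be 22) = ab; tag = H(35 5c 5c ab) = 98
m2: inner = H(5f 36 36 3e a1) = aa; tag = H(35 5c 5c aa) = 97
m3: inner = H(5f 36 36 4a 52) = 67; tag = H(35 5c 5c 67) = 54
m4: inner = H(5f 36 36 6c 61) = 98; tag = H(35 5c 5c 98) = 85 ← matches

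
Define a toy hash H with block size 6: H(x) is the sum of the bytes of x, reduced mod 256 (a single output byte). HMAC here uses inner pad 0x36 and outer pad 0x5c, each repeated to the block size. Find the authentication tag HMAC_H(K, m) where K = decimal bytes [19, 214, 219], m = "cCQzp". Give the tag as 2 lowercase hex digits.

e9

Key decimal bytes [19, 214, 219] = 13 d6 db is 3 bytes ≤ B = 6; zero-pad to 6 bytes: K' = 13 d6 db 00 00 00.
K' ⊕ ipad = 25 e0 ed 36 36 36.  K' ⊕ opad = 4f 8a 87 5c 5c 5c.
Inner input = (K'⊕ipad) ∥ m = 25 e0 ed 36 36 36 ∥ 63 43 51 7a 70.
Inner hash: sum = 37+224+237+54+54+54+99+67+81+122+112 = 1141; mod 256 = 117 → 75.
Outer input = (K'⊕opad) ∥ inner = 4f 8a 87 5c 5c 5c ∥ 75.
Outer hash (tag): sum = 79+138+135+92+92+92+117 = 745; mod 256 = 233 → e9.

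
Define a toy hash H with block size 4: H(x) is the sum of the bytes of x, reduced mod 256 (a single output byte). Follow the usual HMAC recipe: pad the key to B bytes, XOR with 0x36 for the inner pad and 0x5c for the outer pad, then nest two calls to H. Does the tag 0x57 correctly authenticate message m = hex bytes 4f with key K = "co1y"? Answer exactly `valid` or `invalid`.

valid

Key "co1y" = 63 6f 31 79 is exactly B = 4 bytes: K' = 63 6f 31 79.
K' ⊕ ipad = 55 59 07 4f; K' ⊕ opad = 3f 33 6d 25.
Inner hash: sum = 85+89+7+79+79 = 339; mod 256 = 83 → 53.
Outer hash (recomputed tag): sum = 63+51+109+37+83 = 343; mod 256 = 87 → 57.
Recomputed tag = 57; claimed = 57 → match.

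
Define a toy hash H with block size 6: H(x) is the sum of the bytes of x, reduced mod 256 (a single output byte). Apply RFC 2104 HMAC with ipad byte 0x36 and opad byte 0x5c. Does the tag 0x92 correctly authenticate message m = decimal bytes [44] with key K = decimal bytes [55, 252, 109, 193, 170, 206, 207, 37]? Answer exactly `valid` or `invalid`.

Key decimal bytes [55, 252, 109, 193, 170, 206, 207, 37] = 37 fc 6d c1 aa ce cf 25 is 8 bytes > B = 6, so hash it first: H(key) = cd, then zero-pad to 6 bytes: K' = cd 00 00 00 00 00.
K' ⊕ ipad = fb 36 36 36 36 36; K' ⊕ opad = 91 5c 5c 5c 5c 5c.
Inner hash: sum = 251+54+54+54+54+54+44 = 565; mod 256 = 53 → 35.
Outer hash (recomputed tag): sum = 145+92+92+92+92+92+53 = 658; mod 256 = 146 → 92.
Recomputed tag = 92; claimed = 92 → match.

valid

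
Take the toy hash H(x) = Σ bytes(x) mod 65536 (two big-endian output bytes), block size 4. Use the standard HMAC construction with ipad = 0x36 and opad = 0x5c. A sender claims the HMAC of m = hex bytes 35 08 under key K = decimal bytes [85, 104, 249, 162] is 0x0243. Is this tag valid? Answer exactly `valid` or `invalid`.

valid

Key decimal bytes [85, 104, 249, 162] = 55 68 f9 a2 is exactly B = 4 bytes: K' = 55 68 f9 a2.
K' ⊕ ipad = 63 5e cf 94; K' ⊕ opad = 09 34 a5 fe.
Inner hash: sum = 99+94+207+148+53+8 = 609 → 02 61.
Outer hash (recomputed tag): sum = 9+52+165+254+2+97 = 579 → 02 43.
Recomputed tag = 0243; claimed = 0243 → match.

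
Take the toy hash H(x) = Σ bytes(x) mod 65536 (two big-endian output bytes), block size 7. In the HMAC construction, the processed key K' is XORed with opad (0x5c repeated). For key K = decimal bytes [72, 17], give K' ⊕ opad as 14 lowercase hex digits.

Key decimal bytes [72, 17] = 48 11 is 2 bytes ≤ B = 7; zero-pad to 7 bytes: K' = 48 11 00 00 00 00 00.
XOR each byte with 0x5c: 48⊕5c=14, 11⊕5c=4d, 00⊕5c=5c, 00⊕5c=5c, 00⊕5c=5c, 00⊕5c=5c, 00⊕5c=5c.

144d5c5c5c5c5c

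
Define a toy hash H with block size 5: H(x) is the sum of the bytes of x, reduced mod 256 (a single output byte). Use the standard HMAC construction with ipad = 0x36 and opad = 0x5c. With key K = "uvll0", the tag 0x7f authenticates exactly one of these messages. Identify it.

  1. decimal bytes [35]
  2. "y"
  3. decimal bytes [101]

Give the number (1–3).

Key "uvll0" = 75 76 6c 6c 30 is exactly B = 5 bytes: K' = 75 76 6c 6c 30.
K' ⊕ ipad = 43 40 5a 5a 06; K' ⊕ opad = 29 2a 30 30 6c.
m1: inner = H(43 40 5a 5a 06 23) = 60; tag = H(29 2a 30 30 6c 60) = 7f ← matches
m2: inner = H(43 40 5a 5a 06 79) = b6; tag = H(29 2a 30 30 6c b6) = d5
m3: inner = H(43 40 5a 5a 06 65) = a2; tag = H(29 2a 30 30 6c a2) = c1

1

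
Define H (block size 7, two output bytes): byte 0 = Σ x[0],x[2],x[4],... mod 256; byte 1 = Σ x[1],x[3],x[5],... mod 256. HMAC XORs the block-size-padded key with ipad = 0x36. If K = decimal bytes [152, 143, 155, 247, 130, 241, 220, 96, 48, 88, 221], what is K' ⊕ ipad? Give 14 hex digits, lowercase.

a8193636363636

Key decimal bytes [152, 143, 155, 247, 130, 241, 220, 96, 48, 88, 221] = 98 8f 9b f7 82 f1 dc 60 30 58 dd is 11 bytes > B = 7, so hash it first: H(key) = 9e 2f, then zero-pad to 7 bytes: K' = 9e 2f 00 00 00 00 00.
XOR each byte with 0x36: 9e⊕36=a8, 2f⊕36=19, 00⊕36=36, 00⊕36=36, 00⊕36=36, 00⊕36=36, 00⊕36=36.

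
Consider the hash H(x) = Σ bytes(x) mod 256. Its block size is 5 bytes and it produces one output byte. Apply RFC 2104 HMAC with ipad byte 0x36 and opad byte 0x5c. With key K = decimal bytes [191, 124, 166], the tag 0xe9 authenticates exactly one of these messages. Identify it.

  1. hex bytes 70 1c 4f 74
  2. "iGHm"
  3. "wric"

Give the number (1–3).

Key decimal bytes [191, 124, 166] = bf 7c a6 is 3 bytes ≤ B = 5; zero-pad to 5 bytes: K' = bf 7c a6 00 00.
K' ⊕ ipad = 89 4a 90 36 36; K' ⊕ opad = e3 20 fa 5c 5c.
m1: inner = H(89 4a 90 36 36 70 1c 4f 74) = 1e; tag = H(e3 20 fa 5c 5c 1e) = d3
m2: inner = H(89 4a 90 36 36 69 47 48 6d) = 34; tag = H(e3 20 fa 5c 5c 34) = e9 ← matches
m3: inner = H(89 4a 90 36 36 77 72 69 63) = 84; tag = H(e3 20 fa 5c 5c 84) = 39

2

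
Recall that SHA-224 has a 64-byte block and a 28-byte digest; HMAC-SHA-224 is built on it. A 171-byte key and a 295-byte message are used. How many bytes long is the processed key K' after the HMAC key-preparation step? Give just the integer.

64

Key is 171 > 64 bytes, so it is hashed to 28 bytes then zero-padded to 64: |K'| = 64.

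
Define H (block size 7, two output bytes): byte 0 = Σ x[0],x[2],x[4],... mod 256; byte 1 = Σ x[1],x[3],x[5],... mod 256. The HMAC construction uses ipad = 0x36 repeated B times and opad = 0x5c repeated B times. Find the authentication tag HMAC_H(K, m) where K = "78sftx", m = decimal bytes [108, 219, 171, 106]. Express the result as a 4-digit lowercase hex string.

e1c5

Key "78sftx" = 37 38 73 66 74 78 is 6 bytes ≤ B = 7; zero-pad to 7 bytes: K' = 37 38 73 66 74 78 00.
K' ⊕ ipad = 01 0e 45 50 42 4e 36.  K' ⊕ opad = 6b 64 2f 3a 28 24 5c.
Inner input = (K'⊕ipad) ∥ m = 01 0e 45 50 42 4e 36 ∥ 6c db ab 6a.
Inner hash: even-index sum = 515 mod 256 = 3; odd-index sum = 451 mod 256 = 195 → 03 c3.
Outer input = (K'⊕opad) ∥ inner = 6b 64 2f 3a 28 24 5c ∥ 03 c3.
Outer hash (tag): even-index sum = 481 mod 256 = 225; odd-index sum = 197 mod 256 = 197 → e1 c5.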